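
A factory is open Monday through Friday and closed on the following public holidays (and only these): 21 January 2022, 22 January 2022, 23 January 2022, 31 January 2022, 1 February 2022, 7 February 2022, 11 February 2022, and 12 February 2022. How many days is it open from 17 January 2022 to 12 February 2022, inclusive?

15 business days

17 January 2022 is a Monday.
The range spans 27 days (inclusive of both endpoints).
27 = 7 × 3 + 6, so there are 3 full weeks plus 6 extra days.
Each full week contributes 5 weekdays (Mon–Fri): 3 × 5 = 15.
The 6 extra days are Mon, Tue, Wed, Thu, Fri, Sat — 5 of them qualify.
Total: 15 + 5 = 20.
Holidays: 21 January 2022 (Fri); 22 January 2022 (Sat); 23 January 2022 (Sun); 31 January 2022 (Mon); 1 February 2022 (Tue); 7 February 2022 (Mon); 11 February 2022 (Fri); 12 February 2022 (Sat).
5 of the 8 holidays fall on weekdays; the rest are weekends and were already excluded.
Business days: 20 − 5 = 15.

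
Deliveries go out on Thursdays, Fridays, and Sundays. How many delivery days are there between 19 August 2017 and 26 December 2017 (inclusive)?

55

19 August 2017 is a Saturday.
That's 130 days from start to end, counting both.
130 = 7 × 18 + 4, so there are 18 full weeks plus 4 extra days.
Each full week contributes 3 days from the set (Thu, Fri, Sun): 18 × 3 = 54.
The 4 extra days are Sat, Sun, Mon, Tue — 1 of them qualifies.
Total: 54 + 1 = 55.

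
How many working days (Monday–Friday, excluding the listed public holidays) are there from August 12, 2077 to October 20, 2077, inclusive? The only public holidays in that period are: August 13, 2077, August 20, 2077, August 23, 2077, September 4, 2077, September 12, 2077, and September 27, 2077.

46

August 12, 2077 is a Thursday.
That's 70 days from start to end, counting both.
70 = 7 × 10, so the span is exactly 10 full weeks.
Each full week contributes 5 weekdays (Mon–Fri): 10 × 5 = 50.
Total: 50.
Holidays: August 13, 2077 (Fri); August 20, 2077 (Fri); August 23, 2077 (Mon); September 4, 2077 (Sat); September 12, 2077 (Sun); September 27, 2077 (Mon).
4 of the 6 holidays fall on weekdays; the rest are weekends and were already excluded.
Business days: 50 − 4 = 46.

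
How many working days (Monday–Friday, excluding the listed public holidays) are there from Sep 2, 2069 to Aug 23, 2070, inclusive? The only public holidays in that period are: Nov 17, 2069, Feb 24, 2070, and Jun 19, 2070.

253 working days

Sep 2, 2069 is a Monday.
From Sep 2, 2069 to Aug 23, 2070 is 356 days inclusive.
356 = 7 × 50 + 6, so there are 50 full weeks plus 6 extra days.
Each full week contributes 5 weekdays (Mon–Fri): 50 × 5 = 250.
The 6 extra days are Monday, Tuesday, Wednesday, Thursday, Friday, Saturday — 5 of them qualify.
Total: 250 + 5 = 255.
Holidays: Nov 17, 2069 (Sun); Feb 24, 2070 (Mon); Jun 19, 2070 (Thu).
2 of the 3 holidays fall on weekdays; the rest are weekends and were already excluded.
Business days: 255 − 2 = 253.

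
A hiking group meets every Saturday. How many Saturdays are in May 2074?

May 1, 2074 is a Tuesday.
That's 31 days from start to end, counting both.
31 = 7 × 4 + 3, so there are 4 full weeks plus 3 extra days.
Each full week contributes one Saturday: 4 so far.
The 3 extra days are Tue, Wed, Thu — none qualify.
Total: 4 + 0 = 4.

4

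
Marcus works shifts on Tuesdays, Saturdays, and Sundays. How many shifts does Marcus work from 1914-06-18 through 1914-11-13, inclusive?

63

1914-06-18 is a Thursday.
From 1914-06-18 to 1914-11-13 is 149 days inclusive.
149 = 7 × 21 + 2, so there are 21 full weeks plus 2 extra days.
Each full week contributes 3 days from the set (Tue, Sat, Sun): 21 × 3 = 63.
The 2 extra days are Thursday, Friday — none qualify.
Total: 63 + 0 = 63.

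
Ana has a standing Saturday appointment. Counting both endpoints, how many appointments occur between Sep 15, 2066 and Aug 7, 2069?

Sep 15, 2066 is a Wednesday.
That's 1058 days from start to end, counting both.
1058 = 7 × 151 + 1, so there are 151 full weeks plus 1 extra day.
Each full week contributes one Saturday: 151 so far.
The 1 extra day is Wed — none qualify.
Total: 151 + 0 = 151.

151 Saturdays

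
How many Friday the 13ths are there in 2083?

1

The 13th falls on a Friday when the month's 13th has weekday Fri.
Jan 13 is Wed; Feb 13 is Sat; Mar 13 is Sat; Apr 13 is Tue; May 13 is Thu; Jun 13 is Sun; Jul 13 is Tue; Aug 13 is Fri ✓; Sep 13 is Mon; Oct 13 is Wed; Nov 13 is Sat; Dec 13 is Mon.
Friday the 13ths: Aug.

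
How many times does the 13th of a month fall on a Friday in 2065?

3

The 13th falls on a Friday when the month's 13th has weekday Fri.
Jan 13 is Tue; Feb 13 is Fri ✓; Mar 13 is Fri ✓; Apr 13 is Mon; May 13 is Wed; Jun 13 is Sat; Jul 13 is Mon; Aug 13 is Thu; Sep 13 is Sun; Oct 13 is Tue; Nov 13 is Fri ✓; Dec 13 is Sun.
Friday the 13ths: Feb, Mar, Nov.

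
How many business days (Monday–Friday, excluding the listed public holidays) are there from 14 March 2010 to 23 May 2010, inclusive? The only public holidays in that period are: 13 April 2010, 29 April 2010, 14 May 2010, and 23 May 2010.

47 business days

14 March 2010 is a Sunday.
The range spans 71 days (inclusive of both endpoints).
71 = 7 × 10 + 1, so there are 10 full weeks plus 1 extra day.
Each full week contributes 5 weekdays (Mon–Fri): 10 × 5 = 50.
The 1 extra day is Sunday — none qualify.
Total: 50 + 0 = 50.
Holidays: 13 April 2010 (Tue); 29 April 2010 (Thu); 14 May 2010 (Fri); 23 May 2010 (Sun).
3 of the 4 holidays fall on weekdays; the rest are weekends and were already excluded.
Business days: 50 − 3 = 47.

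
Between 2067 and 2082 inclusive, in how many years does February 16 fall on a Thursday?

Day of week of February 16 in each year:
2067: Wed, 2068: Thu ✓, 2069: Sat, 2070: Sun, 2071: Mon, 2072: Tue, 2073: Thu ✓, 2074: Fri, 2075: Sat, 2076: Sun, 2077: Tue, 2078: Wed, 2079: Thu ✓, 2080: Fri, 2081: Sun, 2082: Mon
Thursdays: 2068, 2073, 2079.

3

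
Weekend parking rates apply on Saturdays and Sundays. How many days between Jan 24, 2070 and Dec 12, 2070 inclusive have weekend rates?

92

Jan 24, 2070 is a Friday.
The range spans 323 days (inclusive of both endpoints).
323 = 7 × 46 + 1, so there are 46 full weeks plus 1 extra day.
Each full week contributes 2 weekend days (Sat, Sun): 46 × 2 = 92.
The 1 extra day is Fri — none qualify.
Total: 92 + 0 = 92.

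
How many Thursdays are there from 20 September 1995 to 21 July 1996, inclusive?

44

20 September 1995 is a Wednesday.
That's 306 days from start to end, counting both.
306 = 7 × 43 + 5, so there are 43 full weeks plus 5 extra days.
Each full week contributes one Thursday: 43 so far.
The 5 extra days are Wed, Thu, Fri, Sat, Sun — 1 of them qualifies.
Total: 43 + 1 = 44.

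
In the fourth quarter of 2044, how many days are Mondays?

13

October 1, 2044 is a Saturday.
From October 1, 2044 to December 31, 2044 is 92 days inclusive.
92 = 7 × 13 + 1, so there are 13 full weeks plus 1 extra day.
Each full week contributes one Monday: 13 so far.
The 1 extra day is Sat — none qualify.
Total: 13 + 0 = 13.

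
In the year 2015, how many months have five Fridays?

A month has five Fridays exactly when Friday falls within its first (length − 28) days.
Jan: 31 days, starts Thu → 5 of Thu, Fri, Sat ✓
Feb: 28 days, starts Sun → 5 of (none)
Mar: 31 days, starts Sun → 5 of Sun, Mon, Tue
Apr: 30 days, starts Wed → 5 of Wed, Thu
May: 31 days, starts Fri → 5 of Fri, Sat, Sun ✓
Jun: 30 days, starts Mon → 5 of Mon, Tue
Jul: 31 days, starts Wed → 5 of Wed, Thu, Fri ✓
Aug: 31 days, starts Sat → 5 of Sat, Sun, Mon
Sep: 30 days, starts Tue → 5 of Tue, Wed
Oct: 31 days, starts Thu → 5 of Thu, Fri, Sat ✓
Nov: 30 days, starts Sun → 5 of Sun, Mon
Dec: 31 days, starts Tue → 5 of Tue, Wed, Thu
Months with five Fridays: Jan, May, Jul, Oct.

4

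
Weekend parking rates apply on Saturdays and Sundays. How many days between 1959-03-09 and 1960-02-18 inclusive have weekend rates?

98

1959-03-09 is a Monday.
That's 347 days from start to end, counting both.
347 = 7 × 49 + 4, so there are 49 full weeks plus 4 extra days.
Each full week contributes 2 weekend days (Sat, Sun): 49 × 2 = 98.
The 4 extra days are Monday, Tuesday, Wednesday, Thursday — none qualify.
Total: 98 + 0 = 98.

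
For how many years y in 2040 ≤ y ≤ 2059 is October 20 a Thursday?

2

Day of week of October 20 in each year:
2040: Sat, 2041: Sun, 2042: Mon, 2043: Tue, 2044: Thu ✓, 2045: Fri, 2046: Sat, 2047: Sun, 2048: Tue, 2049: Wed, 2050: Thu ✓, 2051: Fri, 2052: Sun, 2053: Mon, 2054: Tue, 2055: Wed, 2056: Fri, 2057: Sat, 2058: Sun, 2059: Mon
Thursdays: 2044, 2050.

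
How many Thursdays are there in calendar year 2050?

Jan 1, 2050 is a Saturday.
That's 365 days from start to end, counting both.
365 = 7 × 52 + 1, so there are 52 full weeks plus 1 extra day.
Each full week contributes one Thursday: 52 so far.
The 1 extra day is Saturday — none qualify.
Total: 52 + 0 = 52.

52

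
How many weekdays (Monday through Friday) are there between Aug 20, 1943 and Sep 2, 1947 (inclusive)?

Aug 20, 1943 is a Friday.
From Aug 20, 1943 to Sep 2, 1947 is 1475 days inclusive.
1475 = 7 × 210 + 5, so there are 210 full weeks plus 5 extra days.
Each full week contributes 5 weekdays (Mon–Fri): 210 × 5 = 1050.
The 5 extra days are Fri, Sat, Sun, Mon, Tue — 3 of them qualify.
Total: 1050 + 3 = 1053.

1053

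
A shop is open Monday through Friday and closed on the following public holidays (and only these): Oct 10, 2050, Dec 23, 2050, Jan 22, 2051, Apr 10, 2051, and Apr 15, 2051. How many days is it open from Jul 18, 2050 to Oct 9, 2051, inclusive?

Jul 18, 2050 is a Monday.
The range spans 449 days (inclusive of both endpoints).
449 = 7 × 64 + 1, so there are 64 full weeks plus 1 extra day.
Each full week contributes 5 weekdays (Mon–Fri): 64 × 5 = 320.
The 1 extra day is Monday — 1 of them qualifies.
Total: 320 + 1 = 321.
Holidays: Oct 10, 2050 (Mon); Dec 23, 2050 (Fri); Jan 22, 2051 (Sun); Apr 10, 2051 (Mon); Apr 15, 2051 (Sat).
3 of the 5 holidays fall on weekdays; the rest are weekends and were already excluded.
Business days: 321 − 3 = 318.

318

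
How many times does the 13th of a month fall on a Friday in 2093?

3

The 13th falls on a Friday when the month's 13th has weekday Fri.
Jan 13 is Tue; Feb 13 is Fri ✓; Mar 13 is Fri ✓; Apr 13 is Mon; May 13 is Wed; Jun 13 is Sat; Jul 13 is Mon; Aug 13 is Thu; Sep 13 is Sun; Oct 13 is Tue; Nov 13 is Fri ✓; Dec 13 is Sun.
Friday the 13ths: Feb, Mar, Nov.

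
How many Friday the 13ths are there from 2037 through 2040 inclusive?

Friday-the-13ths by year:
2037: Feb, Mar, Nov
2038: Aug
2039: May
2040: Jan, Apr, Jul

8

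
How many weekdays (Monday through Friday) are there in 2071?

261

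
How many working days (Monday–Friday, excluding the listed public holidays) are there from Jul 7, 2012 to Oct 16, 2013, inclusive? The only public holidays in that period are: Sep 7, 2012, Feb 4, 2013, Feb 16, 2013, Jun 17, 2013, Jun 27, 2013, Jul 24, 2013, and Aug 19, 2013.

327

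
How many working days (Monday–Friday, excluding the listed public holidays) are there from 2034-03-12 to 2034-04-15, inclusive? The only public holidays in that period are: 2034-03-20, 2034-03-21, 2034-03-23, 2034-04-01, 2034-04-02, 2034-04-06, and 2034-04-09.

2034-03-12 is a Sunday.
From 2034-03-12 to 2034-04-15 is 35 days inclusive.
35 = 7 × 5, so the span is exactly 5 full weeks.
Each full week contributes 5 weekdays (Mon–Fri): 5 × 5 = 25.
Holidays: 2034-03-20 (Mon); 2034-03-21 (Tue); 2034-03-23 (Thu); 2034-04-01 (Sat); 2034-04-02 (Sun); 2034-04-06 (Thu); 2034-04-09 (Sun).
4 of the 7 holidays fall on weekdays; the rest are weekends and were already excluded.
Business days: 25 − 4 = 21.

21 working days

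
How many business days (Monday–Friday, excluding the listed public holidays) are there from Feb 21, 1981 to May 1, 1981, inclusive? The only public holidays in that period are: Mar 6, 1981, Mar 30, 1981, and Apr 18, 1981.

48 business days

Feb 21, 1981 is a Saturday.
From Feb 21, 1981 to May 1, 1981 is 70 days inclusive.
70 = 7 × 10, so the span is exactly 10 full weeks.
Each full week contributes 5 weekdays (Mon–Fri): 10 × 5 = 50.
Total: 50.
Holidays: Mar 6, 1981 (Fri); Mar 30, 1981 (Mon); Apr 18, 1981 (Sat).
2 of the 3 holidays fall on weekdays; the rest are weekends and were already excluded.
Business days: 50 − 2 = 48.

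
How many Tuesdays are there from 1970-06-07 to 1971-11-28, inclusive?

77 Tuesdays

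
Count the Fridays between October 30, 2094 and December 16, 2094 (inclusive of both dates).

6

October 30, 2094 is a Saturday.
That's 48 days from start to end, counting both.
48 = 7 × 6 + 6, so there are 6 full weeks plus 6 extra days.
Each full week contributes one Friday: 6 so far.
The 6 extra days are Sat, Sun, Mon, Tue, Wed, Thu — none qualify.
Total: 6 + 0 = 6.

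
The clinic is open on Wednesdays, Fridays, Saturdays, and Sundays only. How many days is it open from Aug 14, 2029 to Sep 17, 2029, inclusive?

Aug 14, 2029 is a Tuesday.
That's 35 days from start to end, counting both.
35 = 7 × 5, so the span is exactly 5 full weeks.
Each full week contributes 4 days from the set (Wed, Fri, Sat, Sun): 5 × 4 = 20.
Total: 20.

20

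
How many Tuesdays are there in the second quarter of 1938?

13

April 1, 1938 is a Friday.
The range spans 91 days (inclusive of both endpoints).
91 = 7 × 13, so the span is exactly 13 full weeks.
Each full week contributes one Tuesday: 13 so far.
Total: 13.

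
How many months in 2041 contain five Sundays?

A month has five Sundays exactly when Sunday falls within its first (length − 28) days.
Jan: 31 days, starts Tue → 5 of Tue, Wed, Thu
Feb: 28 days, starts Fri → 5 of (none)
Mar: 31 days, starts Fri → 5 of Fri, Sat, Sun ✓
Apr: 30 days, starts Mon → 5 of Mon, Tue
May: 31 days, starts Wed → 5 of Wed, Thu, Fri
Jun: 30 days, starts Sat → 5 of Sat, Sun ✓
Jul: 31 days, starts Mon → 5 of Mon, Tue, Wed
Aug: 31 days, starts Thu → 5 of Thu, Fri, Sat
Sep: 30 days, starts Sun → 5 of Sun, Mon ✓
Oct: 31 days, starts Tue → 5 of Tue, Wed, Thu
Nov: 30 days, starts Fri → 5 of Fri, Sat
Dec: 31 days, starts Sun → 5 of Sun, Mon, Tue ✓
Months with five Sundays: Mar, Jun, Sep, Dec.

4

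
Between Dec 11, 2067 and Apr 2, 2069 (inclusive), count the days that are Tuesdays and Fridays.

137

Dec 11, 2067 is a Sunday.
That's 479 days from start to end, counting both.
479 = 7 × 68 + 3, so there are 68 full weeks plus 3 extra days.
Each full week contributes 2 days from the set (Tue, Fri): 68 × 2 = 136.
The 3 extra days are Sun, Mon, Tue — 1 of them qualifies.
Total: 136 + 1 = 137.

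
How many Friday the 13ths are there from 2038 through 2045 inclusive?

14

Friday-the-13ths by year:
2038: Aug
2039: May
2040: Jan, Apr, Jul
2041: Sep, Dec
2042: Jun
2043: Feb, Mar, Nov
2044: May
2045: Jan, Oct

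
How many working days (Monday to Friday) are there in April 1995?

20

1995-04-01 is a Saturday.
From 1995-04-01 to 1995-04-30 is 30 days inclusive.
30 = 7 × 4 + 2, so there are 4 full weeks plus 2 extra days.
Each full week contributes 5 weekdays (Mon–Fri): 4 × 5 = 20.
The 2 extra days are Saturday, Sunday — none qualify.
Total: 20 + 0 = 20.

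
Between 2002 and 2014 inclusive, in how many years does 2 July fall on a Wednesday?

Day of week of July 2 in each year:
2002: Tue, 2003: Wed ✓, 2004: Fri, 2005: Sat, 2006: Sun, 2007: Mon, 2008: Wed ✓, 2009: Thu, 2010: Fri, 2011: Sat, 2012: Mon, 2013: Tue, 2014: Wed ✓
Wednesdays: 2003, 2008, 2014.

3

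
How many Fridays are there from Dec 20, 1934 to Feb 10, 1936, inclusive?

60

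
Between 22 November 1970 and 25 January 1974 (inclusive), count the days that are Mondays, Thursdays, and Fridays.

498

22 November 1970 is a Sunday.
The range spans 1161 days (inclusive of both endpoints).
1161 = 7 × 165 + 6, so there are 165 full weeks plus 6 extra days.
Each full week contributes 3 days from the set (Mon, Thu, Fri): 165 × 3 = 495.
The 6 extra days are Sun, Mon, Tue, Wed, Thu, Fri — 3 of them qualify.
Total: 495 + 3 = 498.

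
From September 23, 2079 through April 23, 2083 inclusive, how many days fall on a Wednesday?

September 23, 2079 is a Saturday.
The range spans 1309 days (inclusive of both endpoints).
1309 = 7 × 187, so the span is exactly 187 full weeks.
Each full week contributes one Wednesday: 187 so far.

187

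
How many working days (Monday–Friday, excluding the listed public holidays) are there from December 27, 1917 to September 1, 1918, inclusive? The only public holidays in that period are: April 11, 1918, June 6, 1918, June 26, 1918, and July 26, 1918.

December 27, 1917 is a Thursday.
From December 27, 1917 to September 1, 1918 is 249 days inclusive.
249 = 7 × 35 + 4, so there are 35 full weeks plus 4 extra days.
Each full week contributes 5 weekdays (Mon–Fri): 35 × 5 = 175.
The 4 extra days are Thu, Fri, Sat, Sun — 2 of them qualify.
Total: 175 + 2 = 177.
Holidays: April 11, 1918 (Thu); June 6, 1918 (Thu); June 26, 1918 (Wed); July 26, 1918 (Fri).
All 4 holidays fall on weekdays, so subtract 4.
Business days: 177 − 4 = 173.

173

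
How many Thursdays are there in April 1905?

4

April 1, 1905 is a Saturday.
The range spans 30 days (inclusive of both endpoints).
30 = 7 × 4 + 2, so there are 4 full weeks plus 2 extra days.
Each full week contributes one Thursday: 4 so far.
The 2 extra days are Sat, Sun — none qualify.
Total: 4 + 0 = 4.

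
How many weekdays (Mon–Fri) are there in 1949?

Jan 1, 1949 is a Saturday.
The range spans 365 days (inclusive of both endpoints).
365 = 7 × 52 + 1, so there are 52 full weeks plus 1 extra day.
Each full week contributes 5 weekdays (Mon–Fri): 52 × 5 = 260.
The 1 extra day is Saturday — none qualify.
Total: 260 + 0 = 260.

260 weekdays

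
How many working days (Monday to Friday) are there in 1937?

1 January 1937 is a Friday.
From 1 January 1937 to 31 December 1937 is 365 days inclusive.
365 = 7 × 52 + 1, so there are 52 full weeks plus 1 extra day.
Each full week contributes 5 weekdays (Mon–Fri): 52 × 5 = 260.
The 1 extra day is Fri — 1 of them qualifies.
Total: 260 + 1 = 261.

261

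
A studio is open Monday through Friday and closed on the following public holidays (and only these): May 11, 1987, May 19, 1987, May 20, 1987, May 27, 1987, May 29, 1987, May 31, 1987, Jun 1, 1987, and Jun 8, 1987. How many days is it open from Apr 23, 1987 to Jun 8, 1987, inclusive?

26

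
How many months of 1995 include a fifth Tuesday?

4

A month has five Tuesdays exactly when Tuesday falls within its first (length − 28) days.
Jan: 31 days, starts Sun → 5 of Sun, Mon, Tue ✓
Feb: 28 days, starts Wed → 5 of (none)
Mar: 31 days, starts Wed → 5 of Wed, Thu, Fri
Apr: 30 days, starts Sat → 5 of Sat, Sun
May: 31 days, starts Mon → 5 of Mon, Tue, Wed ✓
Jun: 30 days, starts Thu → 5 of Thu, Fri
Jul: 31 days, starts Sat → 5 of Sat, Sun, Mon
Aug: 31 days, starts Tue → 5 of Tue, Wed, Thu ✓
Sep: 30 days, starts Fri → 5 of Fri, Sat
Oct: 31 days, starts Sun → 5 of Sun, Mon, Tue ✓
Nov: 30 days, starts Wed → 5 of Wed, Thu
Dec: 31 days, starts Fri → 5 of Fri, Sat, Sun
Months with five Tuesdays: Jan, May, Aug, Oct.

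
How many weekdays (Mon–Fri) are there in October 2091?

23

October 1, 2091 is a Monday.
The range spans 31 days (inclusive of both endpoints).
31 = 7 × 4 + 3, so there are 4 full weeks plus 3 extra days.
Each full week contributes 5 weekdays (Mon–Fri): 4 × 5 = 20.
The 3 extra days are Mon, Tue, Wed — 3 of them qualify.
Total: 20 + 3 = 23.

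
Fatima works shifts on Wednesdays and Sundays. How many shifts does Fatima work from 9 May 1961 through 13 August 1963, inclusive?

9 May 1961 is a Tuesday.
That's 827 days from start to end, counting both.
827 = 7 × 118 + 1, so there are 118 full weeks plus 1 extra day.
Each full week contributes 2 days from the set (Wed, Sun): 118 × 2 = 236.
The 1 extra day is Tue — none qualify.
Total: 236 + 0 = 236.

236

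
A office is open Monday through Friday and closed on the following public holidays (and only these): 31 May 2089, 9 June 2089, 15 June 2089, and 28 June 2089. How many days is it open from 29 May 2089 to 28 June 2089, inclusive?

18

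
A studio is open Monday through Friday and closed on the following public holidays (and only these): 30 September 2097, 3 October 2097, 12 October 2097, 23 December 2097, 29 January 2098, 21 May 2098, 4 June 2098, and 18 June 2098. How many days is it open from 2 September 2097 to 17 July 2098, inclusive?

222 working days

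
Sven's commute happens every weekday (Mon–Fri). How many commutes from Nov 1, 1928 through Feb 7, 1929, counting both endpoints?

71 weekdays

Nov 1, 1928 is a Thursday.
The range spans 99 days (inclusive of both endpoints).
99 = 7 × 14 + 1, so there are 14 full weeks plus 1 extra day.
Each full week contributes 5 weekdays (Mon–Fri): 14 × 5 = 70.
The 1 extra day is Thursday — 1 of them qualifies.
Total: 70 + 1 = 71.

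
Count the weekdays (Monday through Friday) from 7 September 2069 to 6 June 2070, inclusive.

7 September 2069 is a Saturday.
The range spans 273 days (inclusive of both endpoints).
273 = 7 × 39, so the span is exactly 39 full weeks.
Each full week contributes 5 weekdays (Mon–Fri): 39 × 5 = 195.

195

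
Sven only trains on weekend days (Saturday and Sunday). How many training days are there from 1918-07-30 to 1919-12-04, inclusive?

140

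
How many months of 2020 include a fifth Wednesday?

5

A month has five Wednesdays exactly when Wednesday falls within its first (length − 28) days.
Jan: 31 days, starts Wed → 5 of Wed, Thu, Fri ✓
Feb: 29 days, starts Sat → 5 of Sat
Mar: 31 days, starts Sun → 5 of Sun, Mon, Tue
Apr: 30 days, starts Wed → 5 of Wed, Thu ✓
May: 31 days, starts Fri → 5 of Fri, Sat, Sun
Jun: 30 days, starts Mon → 5 of Mon, Tue
Jul: 31 days, starts Wed → 5 of Wed, Thu, Fri ✓
Aug: 31 days, starts Sat → 5 of Sat, Sun, Mon
Sep: 30 days, starts Tue → 5 of Tue, Wed ✓
Oct: 31 days, starts Thu → 5 of Thu, Fri, Sat
Nov: 30 days, starts Sun → 5 of Sun, Mon
Dec: 31 days, starts Tue → 5 of Tue, Wed, Thu ✓
Months with five Wednesdays: Jan, Apr, Jul, Sep, Dec.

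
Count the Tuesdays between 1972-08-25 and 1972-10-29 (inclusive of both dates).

1972-08-25 is a Friday.
That's 66 days from start to end, counting both.
66 = 7 × 9 + 3, so there are 9 full weeks plus 3 extra days.
Each full week contributes one Tuesday: 9 so far.
The 3 extra days are Fri, Sat, Sun — none qualify.
Total: 9 + 0 = 9.

9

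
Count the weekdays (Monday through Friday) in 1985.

261 weekdays

January 1, 1985 is a Tuesday.
That's 365 days from start to end, counting both.
365 = 7 × 52 + 1, so there are 52 full weeks plus 1 extra day.
Each full week contributes 5 weekdays (Mon–Fri): 52 × 5 = 260.
The 1 extra day is Tue — 1 of them qualifies.
Total: 260 + 1 = 261.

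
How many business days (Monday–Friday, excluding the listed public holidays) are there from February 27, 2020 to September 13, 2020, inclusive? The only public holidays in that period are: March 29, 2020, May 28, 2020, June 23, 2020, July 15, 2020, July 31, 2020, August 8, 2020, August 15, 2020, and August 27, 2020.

137

February 27, 2020 is a Thursday.
From February 27, 2020 to September 13, 2020 is 200 days inclusive.
200 = 7 × 28 + 4, so there are 28 full weeks plus 4 extra days.
Each full week contributes 5 weekdays (Mon–Fri): 28 × 5 = 140.
The 4 extra days are Thu, Fri, Sat, Sun — 2 of them qualify.
Total: 140 + 2 = 142.
Holidays: March 29, 2020 (Sun); May 28, 2020 (Thu); June 23, 2020 (Tue); July 15, 2020 (Wed); July 31, 2020 (Fri); August 8, 2020 (Sat); August 15, 2020 (Sat); August 27, 2020 (Thu).
5 of the 8 holidays fall on weekdays; the rest are weekends and were already excluded.
Business days: 142 − 5 = 137.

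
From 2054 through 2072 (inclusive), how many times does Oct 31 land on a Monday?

Day of week of October 31 in each year:
2054: Sat, 2055: Sun, 2056: Tue, 2057: Wed, 2058: Thu, 2059: Fri, 2060: Sun, 2061: Mon ✓, 2062: Tue, 2063: Wed, 2064: Fri, 2065: Sat, 2066: Sun, 2067: Mon ✓, 2068: Wed, 2069: Thu, 2070: Fri, 2071: Sat, 2072: Mon ✓
Mondays: 2061, 2067, 2072.

3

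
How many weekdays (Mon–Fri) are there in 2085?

261 weekdays

Jan 1, 2085 is a Monday.
The range spans 365 days (inclusive of both endpoints).
365 = 7 × 52 + 1, so there are 52 full weeks plus 1 extra day.
Each full week contributes 5 weekdays (Mon–Fri): 52 × 5 = 260.
The 1 extra day is Monday — 1 of them qualifies.
Total: 260 + 1 = 261.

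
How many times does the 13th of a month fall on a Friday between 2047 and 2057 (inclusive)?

Friday-the-13ths by year:
2047: Sep, Dec
2048: Mar, Nov
2049: Aug
2050: May
2051: Jan, Oct
2052: Sep, Dec
2053: Jun
2054: Feb, Mar, Nov
2055: Aug
2056: Oct
2057: Apr, Jul

18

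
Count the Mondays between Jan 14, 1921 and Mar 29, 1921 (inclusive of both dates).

11

Jan 14, 1921 is a Friday.
That's 75 days from start to end, counting both.
75 = 7 × 10 + 5, so there are 10 full weeks plus 5 extra days.
Each full week contributes one Monday: 10 so far.
The 5 extra days are Friday, Saturday, Sunday, Monday, Tuesday — 1 of them qualifies.
Total: 10 + 1 = 11.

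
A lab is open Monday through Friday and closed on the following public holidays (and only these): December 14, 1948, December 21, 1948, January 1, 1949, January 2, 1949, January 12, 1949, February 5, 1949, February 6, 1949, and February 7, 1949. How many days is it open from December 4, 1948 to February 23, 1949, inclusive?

54

December 4, 1948 is a Saturday.
From December 4, 1948 to February 23, 1949 is 82 days inclusive.
82 = 7 × 11 + 5, so there are 11 full weeks plus 5 extra days.
Each full week contributes 5 weekdays (Mon–Fri): 11 × 5 = 55.
The 5 extra days are Sat, Sun, Mon, Tue, Wed — 3 of them qualify.
Total: 55 + 3 = 58.
Holidays: December 14, 1948 (Tue); December 21, 1948 (Tue); January 1, 1949 (Sat); January 2, 1949 (Sun); January 12, 1949 (Wed); February 5, 1949 (Sat); February 6, 1949 (Sun); February 7, 1949 (Mon).
4 of the 8 holidays fall on weekdays; the rest are weekends and were already excluded.
Business days: 58 − 4 = 54.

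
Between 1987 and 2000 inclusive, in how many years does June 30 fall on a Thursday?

2

Day of week of June 30 in each year:
1987: Tue, 1988: Thu ✓, 1989: Fri, 1990: Sat, 1991: Sun, 1992: Tue, 1993: Wed, 1994: Thu ✓, 1995: Fri, 1996: Sun, 1997: Mon, 1998: Tue, 1999: Wed, 2000: Fri
Thursdays: 1988, 1994.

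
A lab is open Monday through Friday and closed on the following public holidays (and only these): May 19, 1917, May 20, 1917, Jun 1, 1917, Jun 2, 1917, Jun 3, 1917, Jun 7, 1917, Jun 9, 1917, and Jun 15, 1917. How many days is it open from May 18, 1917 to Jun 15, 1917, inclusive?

18

May 18, 1917 is a Friday.
From May 18, 1917 to Jun 15, 1917 is 29 days inclusive.
29 = 7 × 4 + 1, so there are 4 full weeks plus 1 extra day.
Each full week contributes 5 weekdays (Mon–Fri): 4 × 5 = 20.
The 1 extra day is Friday — 1 of them qualifies.
Total: 20 + 1 = 21.
Holidays: May 19, 1917 (Sat); May 20, 1917 (Sun); Jun 1, 1917 (Fri); Jun 2, 1917 (Sat); Jun 3, 1917 (Sun); Jun 7, 1917 (Thu); Jun 9, 1917 (Sat); Jun 15, 1917 (Fri).
3 of the 8 holidays fall on weekdays; the rest are weekends and were already excluded.
Business days: 21 − 3 = 18.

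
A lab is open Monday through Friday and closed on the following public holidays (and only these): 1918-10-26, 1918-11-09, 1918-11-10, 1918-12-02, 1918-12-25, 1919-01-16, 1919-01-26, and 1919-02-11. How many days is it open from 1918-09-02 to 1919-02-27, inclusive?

125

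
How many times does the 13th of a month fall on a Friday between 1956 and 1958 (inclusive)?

6

Friday-the-13ths by year:
1956: Jan, Apr, Jul
1957: Sep, Dec
1958: Jun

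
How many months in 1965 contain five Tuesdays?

4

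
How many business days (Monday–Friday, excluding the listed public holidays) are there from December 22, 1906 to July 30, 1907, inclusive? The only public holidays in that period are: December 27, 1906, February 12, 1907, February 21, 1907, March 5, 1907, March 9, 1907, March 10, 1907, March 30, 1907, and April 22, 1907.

152 business days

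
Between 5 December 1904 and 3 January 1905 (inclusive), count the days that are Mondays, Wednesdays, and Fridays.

5 December 1904 is a Monday.
That's 30 days from start to end, counting both.
30 = 7 × 4 + 2, so there are 4 full weeks plus 2 extra days.
Each full week contributes 3 days from the set (Mon, Wed, Fri): 4 × 3 = 12.
The 2 extra days are Mon, Tue — 1 of them qualifies.
Total: 12 + 1 = 13.

13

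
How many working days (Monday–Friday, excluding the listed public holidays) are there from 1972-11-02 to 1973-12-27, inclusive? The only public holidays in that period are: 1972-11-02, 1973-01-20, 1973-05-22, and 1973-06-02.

1972-11-02 is a Thursday.
From 1972-11-02 to 1973-12-27 is 421 days inclusive.
421 = 7 × 60 + 1, so there are 60 full weeks plus 1 extra day.
Each full week contributes 5 weekdays (Mon–Fri): 60 × 5 = 300.
The 1 extra day is Thursday — 1 of them qualifies.
Total: 300 + 1 = 301.
Holidays: 1972-11-02 (Thu); 1973-01-20 (Sat); 1973-05-22 (Tue); 1973-06-02 (Sat).
2 of the 4 holidays fall on weekdays; the rest are weekends and were already excluded.
Business days: 301 − 2 = 299.

299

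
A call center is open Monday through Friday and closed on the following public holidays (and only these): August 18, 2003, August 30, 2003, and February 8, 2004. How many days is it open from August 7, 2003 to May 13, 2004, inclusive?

200

August 7, 2003 is a Thursday.
From August 7, 2003 to May 13, 2004 is 281 days inclusive.
281 = 7 × 40 + 1, so there are 40 full weeks plus 1 extra day.
Each full week contributes 5 weekdays (Mon–Fri): 40 × 5 = 200.
The 1 extra day is Thu — 1 of them qualifies.
Total: 200 + 1 = 201.
Holidays: August 18, 2003 (Mon); August 30, 2003 (Sat); February 8, 2004 (Sun).
1 of the 3 holidays fall on weekdays; the rest are weekends and were already excluded.
Business days: 201 − 1 = 200.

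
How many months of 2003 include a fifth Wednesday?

A month has five Wednesdays exactly when Wednesday falls within its first (length − 28) days.
Jan: 31 days, starts Wed → 5 of Wed, Thu, Fri ✓
Feb: 28 days, starts Sat → 5 of (none)
Mar: 31 days, starts Sat → 5 of Sat, Sun, Mon
Apr: 30 days, starts Tue → 5 of Tue, Wed ✓
May: 31 days, starts Thu → 5 of Thu, Fri, Sat
Jun: 30 days, starts Sun → 5 of Sun, Mon
Jul: 31 days, starts Tue → 5 of Tue, Wed, Thu ✓
Aug: 31 days, starts Fri → 5 of Fri, Sat, Sun
Sep: 30 days, starts Mon → 5 of Mon, Tue
Oct: 31 days, starts Wed → 5 of Wed, Thu, Fri ✓
Nov: 30 days, starts Sat → 5 of Sat, Sun
Dec: 31 days, starts Mon → 5 of Mon, Tue, Wed ✓
Months with five Wednesdays: Jan, Apr, Jul, Oct, Dec.

5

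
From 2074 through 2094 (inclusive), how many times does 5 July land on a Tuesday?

2

Day of week of July 5 in each year:
2074: Thu, 2075: Fri, 2076: Sun, 2077: Mon, 2078: Tue ✓, 2079: Wed, 2080: Fri, 2081: Sat, 2082: Sun, 2083: Mon, 2084: Wed, 2085: Thu, 2086: Fri, 2087: Sat, 2088: Mon, 2089: Tue ✓, 2090: Wed, 2091: Thu, 2092: Sat, 2093: Sun, 2094: Mon
Tuesdays: 2078, 2089.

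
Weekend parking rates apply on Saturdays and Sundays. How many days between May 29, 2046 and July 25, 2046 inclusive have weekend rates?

May 29, 2046 is a Tuesday.
That's 58 days from start to end, counting both.
58 = 7 × 8 + 2, so there are 8 full weeks plus 2 extra days.
Each full week contributes 2 weekend days (Sat, Sun): 8 × 2 = 16.
The 2 extra days are Tuesday, Wednesday — none qualify.
Total: 16 + 0 = 16.

16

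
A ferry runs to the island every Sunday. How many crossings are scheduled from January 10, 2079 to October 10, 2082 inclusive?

January 10, 2079 is a Tuesday.
From January 10, 2079 to October 10, 2082 is 1370 days inclusive.
1370 = 7 × 195 + 5, so there are 195 full weeks plus 5 extra days.
Each full week contributes one Sunday: 195 so far.
The 5 extra days are Tue, Wed, Thu, Fri, Sat — none qualify.
Total: 195 + 0 = 195.

195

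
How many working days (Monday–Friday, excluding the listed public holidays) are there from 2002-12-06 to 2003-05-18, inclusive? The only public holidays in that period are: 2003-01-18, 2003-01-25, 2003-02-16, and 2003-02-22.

116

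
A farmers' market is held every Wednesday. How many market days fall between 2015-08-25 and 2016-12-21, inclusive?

2015-08-25 is a Tuesday.
From 2015-08-25 to 2016-12-21 is 485 days inclusive.
485 = 7 × 69 + 2, so there are 69 full weeks plus 2 extra days.
Each full week contributes one Wednesday: 69 so far.
The 2 extra days are Tue, Wed — 1 of them qualifies.
Total: 69 + 1 = 70.

70 Wednesdays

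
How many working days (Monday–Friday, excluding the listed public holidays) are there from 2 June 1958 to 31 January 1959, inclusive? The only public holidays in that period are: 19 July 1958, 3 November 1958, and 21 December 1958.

174

2 June 1958 is a Monday.
From 2 June 1958 to 31 January 1959 is 244 days inclusive.
244 = 7 × 34 + 6, so there are 34 full weeks plus 6 extra days.
Each full week contributes 5 weekdays (Mon–Fri): 34 × 5 = 170.
The 6 extra days are Mon, Tue, Wed, Thu, Fri, Sat — 5 of them qualify.
Total: 170 + 5 = 175.
Holidays: 19 July 1958 (Sat); 3 November 1958 (Mon); 21 December 1958 (Sun).
1 of the 3 holidays fall on weekdays; the rest are weekends and were already excluded.
Business days: 175 − 1 = 174.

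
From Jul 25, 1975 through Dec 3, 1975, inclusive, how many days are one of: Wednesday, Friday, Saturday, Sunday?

Jul 25, 1975 is a Friday.
The range spans 132 days (inclusive of both endpoints).
132 = 7 × 18 + 6, so there are 18 full weeks plus 6 extra days.
Each full week contributes 4 days from the set (Wed, Fri, Sat, Sun): 18 × 4 = 72.
The 6 extra days are Fri, Sat, Sun, Mon, Tue, Wed — 4 of them qualify.
Total: 72 + 4 = 76.

76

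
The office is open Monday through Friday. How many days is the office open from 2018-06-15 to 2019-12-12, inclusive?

390

2018-06-15 is a Friday.
From 2018-06-15 to 2019-12-12 is 546 days inclusive.
546 = 7 × 78, so the span is exactly 78 full weeks.
Each full week contributes 5 weekdays (Mon–Fri): 78 × 5 = 390.
Total: 390.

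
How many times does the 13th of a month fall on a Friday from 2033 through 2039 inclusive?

Friday-the-13ths by year:
2033: May
2034: Jan, Oct
2035: Apr, Jul
2036: Jun
2037: Feb, Mar, Nov
2038: Aug
2039: May

11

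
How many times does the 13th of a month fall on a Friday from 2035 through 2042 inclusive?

Friday-the-13ths by year:
2035: Apr, Jul
2036: Jun
2037: Feb, Mar, Nov
2038: Aug
2039: May
2040: Jan, Apr, Jul
2041: Sep, Dec
2042: Jun

14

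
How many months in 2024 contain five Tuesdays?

A month has five Tuesdays exactly when Tuesday falls within its first (length − 28) days.
Jan: 31 days, starts Mon → 5 of Mon, Tue, Wed ✓
Feb: 29 days, starts Thu → 5 of Thu
Mar: 31 days, starts Fri → 5 of Fri, Sat, Sun
Apr: 30 days, starts Mon → 5 of Mon, Tue ✓
May: 31 days, starts Wed → 5 of Wed, Thu, Fri
Jun: 30 days, starts Sat → 5 of Sat, Sun
Jul: 31 days, starts Mon → 5 of Mon, Tue, Wed ✓
Aug: 31 days, starts Thu → 5 of Thu, Fri, Sat
Sep: 30 days, starts Sun → 5 of Sun, Mon
Oct: 31 days, starts Tue → 5 of Tue, Wed, Thu ✓
Nov: 30 days, starts Fri → 5 of Fri, Sat
Dec: 31 days, starts Sun → 5 of Sun, Mon, Tue ✓
Months with five Tuesdays: Jan, Apr, Jul, Oct, Dec.

5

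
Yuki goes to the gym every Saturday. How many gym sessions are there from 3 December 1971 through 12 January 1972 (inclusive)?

3 December 1971 is a Friday.
That's 41 days from start to end, counting both.
41 = 7 × 5 + 6, so there are 5 full weeks plus 6 extra days.
Each full week contributes one Saturday: 5 so far.
The 6 extra days are Friday, Saturday, Sunday, Monday, Tuesday, Wednesday — 1 of them qualifies.
Total: 5 + 1 = 6.

6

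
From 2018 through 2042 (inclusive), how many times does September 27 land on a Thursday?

Day of week of September 27 in each year:
2018: Thu ✓, 2019: Fri, 2020: Sun, 2021: Mon, 2022: Tue, 2023: Wed, 2024: Fri, 2025: Sat, 2026: Sun, 2027: Mon, 2028: Wed, 2029: Thu ✓, 2030: Fri, 2031: Sat, 2032: Mon, 2033: Tue, 2034: Wed, 2035: Thu ✓, 2036: Sat, 2037: Sun, 2038: Mon, 2039: Tue, 2040: Thu ✓, 2041: Fri, 2042: Sat
Thursdays: 2018, 2029, 2035, 2040.

4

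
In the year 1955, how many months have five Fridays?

4

A month has five Fridays exactly when Friday falls within its first (length − 28) days.
Jan: 31 days, starts Sat → 5 of Sat, Sun, Mon
Feb: 28 days, starts Tue → 5 of (none)
Mar: 31 days, starts Tue → 5 of Tue, Wed, Thu
Apr: 30 days, starts Fri → 5 of Fri, Sat ✓
May: 31 days, starts Sun → 5 of Sun, Mon, Tue
Jun: 30 days, starts Wed → 5 of Wed, Thu
Jul: 31 days, starts Fri → 5 of Fri, Sat, Sun ✓
Aug: 31 days, starts Mon → 5 of Mon, Tue, Wed
Sep: 30 days, starts Thu → 5 of Thu, Fri ✓
Oct: 31 days, starts Sat → 5 of Sat, Sun, Mon
Nov: 30 days, starts Tue → 5 of Tue, Wed
Dec: 31 days, starts Thu → 5 of Thu, Fri, Sat ✓
Months with five Fridays: Apr, Jul, Sep, Dec.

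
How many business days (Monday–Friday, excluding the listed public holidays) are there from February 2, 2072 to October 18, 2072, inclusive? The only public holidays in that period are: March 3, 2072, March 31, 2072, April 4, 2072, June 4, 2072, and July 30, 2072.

183

February 2, 2072 is a Tuesday.
That's 260 days from start to end, counting both.
260 = 7 × 37 + 1, so there are 37 full weeks plus 1 extra day.
Each full week contributes 5 weekdays (Mon–Fri): 37 × 5 = 185.
The 1 extra day is Tuesday — 1 of them qualifies.
Total: 185 + 1 = 186.
Holidays: March 3, 2072 (Thu); March 31, 2072 (Thu); April 4, 2072 (Mon); June 4, 2072 (Sat); July 30, 2072 (Sat).
3 of the 5 holidays fall on weekdays; the rest are weekends and were already excluded.
Business days: 186 − 3 = 183.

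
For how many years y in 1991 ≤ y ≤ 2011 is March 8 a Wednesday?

Day of week of March 8 in each year:
1991: Fri, 1992: Sun, 1993: Mon, 1994: Tue, 1995: Wed ✓, 1996: Fri, 1997: Sat, 1998: Sun, 1999: Mon, 2000: Wed ✓, 2001: Thu, 2002: Fri, 2003: Sat, 2004: Mon, 2005: Tue, 2006: Wed ✓, 2007: Thu, 2008: Sat, 2009: Sun, 2010: Mon, 2011: Tue
Wednesdays: 1995, 2000, 2006.

3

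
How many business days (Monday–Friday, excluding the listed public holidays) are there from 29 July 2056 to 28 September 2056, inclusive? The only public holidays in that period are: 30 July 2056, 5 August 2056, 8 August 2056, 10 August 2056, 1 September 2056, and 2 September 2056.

29 July 2056 is a Saturday.
That's 62 days from start to end, counting both.
62 = 7 × 8 + 6, so there are 8 full weeks plus 6 extra days.
Each full week contributes 5 weekdays (Mon–Fri): 8 × 5 = 40.
The 6 extra days are Sat, Sun, Mon, Tue, Wed, Thu — 4 of them qualify.
Total: 40 + 4 = 44.
Holidays: 30 July 2056 (Sun); 5 August 2056 (Sat); 8 August 2056 (Tue); 10 August 2056 (Thu); 1 September 2056 (Fri); 2 September 2056 (Sat).
3 of the 6 holidays fall on weekdays; the rest are weekends and were already excluded.
Business days: 44 − 3 = 41.

41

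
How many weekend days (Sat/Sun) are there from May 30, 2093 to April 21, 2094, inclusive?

94

May 30, 2093 is a Saturday.
The range spans 327 days (inclusive of both endpoints).
327 = 7 × 46 + 5, so there are 46 full weeks plus 5 extra days.
Each full week contributes 2 weekend days (Sat, Sun): 46 × 2 = 92.
The 5 extra days are Sat, Sun, Mon, Tue, Wed — 2 of them qualify.
Total: 92 + 2 = 94.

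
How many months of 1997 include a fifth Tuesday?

A month has five Tuesdays exactly when Tuesday falls within its first (length − 28) days.
Jan: 31 days, starts Wed → 5 of Wed, Thu, Fri
Feb: 28 days, starts Sat → 5 of (none)
Mar: 31 days, starts Sat → 5 of Sat, Sun, Mon
Apr: 30 days, starts Tue → 5 of Tue, Wed ✓
May: 31 days, starts Thu → 5 of Thu, Fri, Sat
Jun: 30 days, starts Sun → 5 of Sun, Mon
Jul: 31 days, starts Tue → 5 of Tue, Wed, Thu ✓
Aug: 31 days, starts Fri → 5 of Fri, Sat, Sun
Sep: 30 days, starts Mon → 5 of Mon, Tue ✓
Oct: 31 days, starts Wed → 5 of Wed, Thu, Fri
Nov: 30 days, starts Sat → 5 of Sat, Sun
Dec: 31 days, starts Mon → 5 of Mon, Tue, Wed ✓
Months with five Tuesdays: Apr, Jul, Sep, Dec.

4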